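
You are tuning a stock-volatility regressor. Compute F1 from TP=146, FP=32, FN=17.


Precision = 146/178 = 0.8202
Recall = 146/163 = 0.8957
F1 = 2·P·R/(P+R) = 2·TP/(2·TP+FP+FN) = 292/(292+32+17) = 292/341 = 0.8563

0.8563


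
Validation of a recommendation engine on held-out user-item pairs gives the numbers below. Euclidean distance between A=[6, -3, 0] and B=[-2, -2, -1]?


d = √((6+ 2)² + (-3+ 2)² + (0+ 1)²)
  = √(64 + 1 + 1)
  = √66 = 8.124

8.124


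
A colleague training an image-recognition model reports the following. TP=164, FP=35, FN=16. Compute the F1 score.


Precision = 164/199 = 0.8241
Recall = 164/180 = 0.9111
F1 = 2·P·R/(P+R) = 2·TP/(2·TP+FP+FN) = 328/(328+35+16) = 328/379 = 0.8654

0.8654


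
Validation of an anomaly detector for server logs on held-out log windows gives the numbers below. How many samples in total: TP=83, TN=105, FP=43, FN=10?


Total = TP + TN + FP + FN
= 83 + 105 + 43 + 10
= 241
(Predicted positive: 126, predicted negative: 115)

241


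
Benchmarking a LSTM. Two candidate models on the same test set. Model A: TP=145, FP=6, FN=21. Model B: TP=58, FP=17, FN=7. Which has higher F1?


Model A: P=145/151=0.9603, R=145/166=0.8735, F1=2PR/(P+R)=2TP/(2TP+FP+FN)=290/317=0.9148
Model B: P=58/75=0.7733, R=58/65=0.8923, F1=2PR/(P+R)=2TP/(2TP+FP+FN)=116/140=0.8286
0.9148 > 0.8286 → Model A

Model A


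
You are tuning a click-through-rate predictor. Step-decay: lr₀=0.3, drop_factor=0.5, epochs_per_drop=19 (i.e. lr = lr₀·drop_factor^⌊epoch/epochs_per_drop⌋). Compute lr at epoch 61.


n_drops = ⌊61/19⌋ = 3
lr = 0.3·0.5^3 = 0.3·0.125 = 0.0375

0.0375


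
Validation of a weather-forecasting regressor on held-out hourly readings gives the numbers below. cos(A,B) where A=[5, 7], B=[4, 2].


A·B = 5·4 + 7·2 = 34
‖A‖ = √74 = 8.6023, ‖B‖ = √20 = 4.4721
cos = 34/(√74·√20) = 34/√1480 = 0.8838

0.8838


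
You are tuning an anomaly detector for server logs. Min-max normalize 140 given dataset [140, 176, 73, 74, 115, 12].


min=12, max=176
(140-12)/(176-12) = 128/164 = 0.7805

0.7805


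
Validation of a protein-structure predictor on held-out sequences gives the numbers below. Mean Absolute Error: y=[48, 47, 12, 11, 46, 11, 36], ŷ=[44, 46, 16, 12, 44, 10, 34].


Absolute errors: |48-44|=4, |47-46|=1, |12-16|=4, |11-12|=1, |46-44|=2, |11-10|=1, |36-34|=2
Sum = 15
MAE = 15/7 = 15/7

15/7


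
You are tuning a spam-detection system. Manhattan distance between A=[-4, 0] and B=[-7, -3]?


d = |-4+ 7| + |0+ 3|
  = 3 + 3
  = 6

6


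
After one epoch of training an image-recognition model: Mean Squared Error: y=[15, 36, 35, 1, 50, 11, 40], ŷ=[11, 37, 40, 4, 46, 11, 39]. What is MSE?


Squared errors: (15-11)²=16, (36-37)²=1, (35-40)²=25, (1-4)²=9, (50-46)²=16, (11-11)²=0, (40-39)²=1
Sum = 68
MSE = 68/7 = 68/7

68/7


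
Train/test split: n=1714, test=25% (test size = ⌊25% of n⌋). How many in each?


Test = ⌊1714·25/100⌋ = 428
Train = 1714 - 428 = 1286

Train: 1286, Test: 428


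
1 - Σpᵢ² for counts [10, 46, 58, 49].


Probabilities: [10/163, 46/163, 58/163, 49/163] ≈ [0.0613, 0.2822, 0.3558, 0.3006]
Σpᵢ² = (100 + 2116 + 3364 + 2401)/163² = 7981/26569
Gini = 1 - Σpᵢ² = 1 - 7981/26569 = 0.6996

0.6996


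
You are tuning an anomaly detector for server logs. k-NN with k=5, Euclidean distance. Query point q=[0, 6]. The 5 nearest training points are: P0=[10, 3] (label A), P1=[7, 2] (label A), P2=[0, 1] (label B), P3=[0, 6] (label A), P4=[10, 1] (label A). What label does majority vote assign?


d(q,P0) = 10.4403  (label A)
d(q,P1) = 8.0623  (label A)
d(q,P2) = 5.0  (label B)
d(q,P3) = 0.0  (label A)
d(q,P4) = 11.1803  (label A)
Votes: A=4, B=1
Majority → A

A


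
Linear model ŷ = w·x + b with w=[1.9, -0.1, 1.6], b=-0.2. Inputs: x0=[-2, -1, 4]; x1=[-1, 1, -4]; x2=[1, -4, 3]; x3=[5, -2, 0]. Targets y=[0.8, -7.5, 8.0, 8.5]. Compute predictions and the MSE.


ŷ0 = (1.9)·(-2) + (-0.1)·(-1) + (1.6)·(4) - 0.2 = 2.5
ŷ1 = (1.9)·(-1) + (-0.1)·(1) + (1.6)·(-4) - 0.2 = -8.6
ŷ2 = (1.9)·(1) + (-0.1)·(-4) + (1.6)·(3) - 0.2 = 6.9
ŷ3 = (1.9)·(5) + (-0.1)·(-2) + (1.6)·(0) - 0.2 = 9.5
errors² = [2.89, 1.21, 1.21, 1.0]
MSE = 6.3100/4 = 1.5775

1.5775


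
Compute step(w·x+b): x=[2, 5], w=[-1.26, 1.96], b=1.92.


z = (2)·(-1.26) + (5)·(1.96) + 1.92
  = 9.2
step(z) = 1 (z≥0)

1


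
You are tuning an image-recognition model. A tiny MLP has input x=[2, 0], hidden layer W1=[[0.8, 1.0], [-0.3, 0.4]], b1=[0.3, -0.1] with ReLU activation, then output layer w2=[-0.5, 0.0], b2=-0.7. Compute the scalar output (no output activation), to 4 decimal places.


z1[0] = (0.8)·(2) + (1.0)·(0) + 0.3 = 1.9
z1[1] = (-0.3)·(2) + (0.4)·(0) - 0.1 = -0.7
h = ReLU(z1) = [1.9, 0.0]
output = (-0.5)·(1.9) + (0.0)·(0.0) - 0.7 = -1.65

-1.65


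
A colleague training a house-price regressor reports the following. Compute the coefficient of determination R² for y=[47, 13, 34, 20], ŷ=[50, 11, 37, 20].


ȳ = 28.5
SS_res = Σ(y-ŷ)² = 22
SS_tot = Σ(y-ȳ)² = 685
R² = 1 - SS_res/SS_tot = 1 - 0.0321 = 0.9679

0.9679


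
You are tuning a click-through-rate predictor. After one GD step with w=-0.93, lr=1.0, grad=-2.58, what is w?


w_new = w - α·∇
= -0.93 - 1.0·-2.58
= -0.93 + 2.58
= 1.65

1.65


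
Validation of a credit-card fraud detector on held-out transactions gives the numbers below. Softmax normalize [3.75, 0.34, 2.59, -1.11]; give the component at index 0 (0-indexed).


Exponentials: e^3.75=42.5211, e^0.34=1.4049, e^2.59=13.3298, e^-1.11=0.3296
Sum = 57.5854
Softmax = [0.7384, 0.0244, 0.2315, 0.0057]
p[0] = 42.5211/57.5854 = 0.7384

0.7384


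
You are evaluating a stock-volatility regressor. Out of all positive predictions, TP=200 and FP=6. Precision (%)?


Precision = TP/(TP+FP)
= 200/(200+6)
= 200/206 = 97.09%

97.09%


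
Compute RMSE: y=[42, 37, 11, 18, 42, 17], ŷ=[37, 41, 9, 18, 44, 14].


MSE = 58/6 = 9.6667
RMSE = √(58/6) = 3.1091

3.1091


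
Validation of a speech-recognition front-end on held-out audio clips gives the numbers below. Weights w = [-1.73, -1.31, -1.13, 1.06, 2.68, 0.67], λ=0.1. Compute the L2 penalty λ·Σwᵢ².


‖w‖₂² = (-1.73)² + (-1.31)² + (-1.13)² + (1.06)² + (2.68)² + (0.67)²
     = 2.9929 + 1.7161 + 1.2769 + 1.1236 + 7.1824 + 0.4489
     = 14.7408
λ·‖w‖₂² = 0.1·14.7408 = 1.47408

1.47408


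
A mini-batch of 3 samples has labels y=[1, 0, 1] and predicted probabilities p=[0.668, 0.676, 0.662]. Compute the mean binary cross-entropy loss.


L[0] = -ln(0.668) = 0.4035
L[1] = -ln(1-0.676) = -ln(0.324) = 1.127
L[2] = -ln(0.662) = 0.4125
mean = (0.4035 + 1.127 + 0.4125)/3 = 0.6477

0.6477


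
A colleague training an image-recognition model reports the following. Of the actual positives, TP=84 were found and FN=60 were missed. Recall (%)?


Recall = TP/(TP+FN)
= 84/(84+60)
= 84/144 = 58.33%

58.33%


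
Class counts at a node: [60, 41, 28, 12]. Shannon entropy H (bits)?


Probabilities: [60/141, 41/141, 28/141, 12/141] ≈ [0.4255, 0.2908, 0.1986, 0.0851]
H = -((60/141)·log₂(60/141) + (41/141)·log₂(41/141) + (28/141)·log₂(28/141) + (12/141)·log₂(12/141))
  = 1.8084 bits

1.8084 bits


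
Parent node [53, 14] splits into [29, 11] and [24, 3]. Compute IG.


Parent = [53, 14], H_parent = 0.7395
H_left = 0.8485 (n=40), H_right = 0.5033 (n=27)
H_children = (40/67)·0.8485 + (27/67)·0.5033 = 0.7094
IG = 0.7395 - 0.7094 = 0.0301

0.0301


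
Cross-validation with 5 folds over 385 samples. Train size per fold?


Fold size = 385/5 = 77
Training per fold = 385 - 77 = 308

308


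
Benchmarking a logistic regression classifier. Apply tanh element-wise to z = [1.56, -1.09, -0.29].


tanh(1.56) = 0.9154
tanh(-1.09) = -0.7969
tanh(-0.29) = -0.2821
result = [0.9154, -0.7969, -0.2821]

[0.9154, -0.7969, -0.2821]


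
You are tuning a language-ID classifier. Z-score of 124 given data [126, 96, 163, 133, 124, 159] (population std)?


μ = 133.5, σ = 22.6329
z = (124 - 133.5)/22.6329 = -0.4197

-0.4197


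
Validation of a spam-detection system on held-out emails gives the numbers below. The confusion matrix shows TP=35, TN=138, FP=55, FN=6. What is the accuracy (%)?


Accuracy = (TP+TN)/(TP+TN+FP+FN)
= (35+138)/(234)
= 173/234 = 73.93%

73.93%


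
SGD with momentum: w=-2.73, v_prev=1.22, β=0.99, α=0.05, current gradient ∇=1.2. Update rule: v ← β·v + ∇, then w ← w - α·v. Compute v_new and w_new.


v_new = 0.99·1.22 + 1.2 = 1.2078 + 1.2 = 2.4078
w_new = -2.73 - 0.05·2.4078 = -2.73 - 0.12039 = -2.85039

v_new=2.4078, w_new=-2.85039


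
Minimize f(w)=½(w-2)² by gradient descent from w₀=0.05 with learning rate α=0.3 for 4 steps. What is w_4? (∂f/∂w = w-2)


step 1: grad = 0.05-2 = -1.95; w = 0.05 - 0.3·(-1.95) = 0.635
step 2: grad = 0.635-2 = -1.365; w = 0.635 - 0.3·(-1.365) = 1.0445
step 3: grad = 1.0445-2 = -0.9555; w = 1.0445 - 0.3·(-0.9555) = 1.33115
step 4: grad = 1.33115-2 = -0.66885; w = 1.33115 - 0.3·(-0.66885) = 1.531805

1.531805


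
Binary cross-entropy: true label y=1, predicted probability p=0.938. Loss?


BCE = -[y·ln(p) + (1-y)·ln(1-p)]
= -1·ln(0.938) - 0
= -ln(0.938) = 0.064

0.064


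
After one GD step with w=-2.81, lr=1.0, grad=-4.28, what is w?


w_new = w - α·∇
= -2.81 - 1.0·-4.28
= -2.81 + 4.28
= 1.47

1.47


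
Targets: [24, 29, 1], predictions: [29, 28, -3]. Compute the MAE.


Absolute errors: |24-29|=5, |29-28|=1, |1+ 3|=4
Sum = 10
MAE = 10/3 = 10/3

10/3


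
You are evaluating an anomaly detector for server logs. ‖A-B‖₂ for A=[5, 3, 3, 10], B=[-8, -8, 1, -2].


d = √((5+ 8)² + (3+ 8)² + (3-1)² + (10+ 2)²)
  = √(169 + 121 + 4 + 144)
  = √438 = 20.9284

20.9284


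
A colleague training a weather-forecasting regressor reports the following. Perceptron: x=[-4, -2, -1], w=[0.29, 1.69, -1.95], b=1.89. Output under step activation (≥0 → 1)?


z = (-4)·(0.29) + (-2)·(1.69) + (-1)·(-1.95) + 1.89
  = -0.7
step(z) = 0 (z<0)

0


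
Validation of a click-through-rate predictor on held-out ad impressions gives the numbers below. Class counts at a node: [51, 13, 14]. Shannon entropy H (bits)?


Probabilities: [51/78, 13/78, 14/78] ≈ [0.6538, 0.1667, 0.1795]
H = -((51/78)·log₂(51/78) + (13/78)·log₂(13/78) + (14/78)·log₂(14/78))
  = 1.2764 bits

1.2764 bits


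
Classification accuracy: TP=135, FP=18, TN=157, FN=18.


Accuracy = (TP+TN)/(TP+TN+FP+FN)
= (135+157)/(328)
= 292/328 = 89.02%

89.02%


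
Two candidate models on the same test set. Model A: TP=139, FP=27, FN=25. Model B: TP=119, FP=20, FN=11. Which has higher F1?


Model A: P=139/166=0.8373, R=139/164=0.8476, F1=2PR/(P+R)=2TP/(2TP+FP+FN)=278/330=0.8424
Model B: P=119/139=0.8561, R=119/130=0.9154, F1=2PR/(P+R)=2TP/(2TP+FP+FN)=238/269=0.8848
0.8424 < 0.8848 → Model B

Model B


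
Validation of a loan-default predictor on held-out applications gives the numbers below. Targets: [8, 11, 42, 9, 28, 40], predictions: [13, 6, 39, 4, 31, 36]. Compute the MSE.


Squared errors: (8-13)²=25, (11-6)²=25, (42-39)²=9, (9-4)²=25, (28-31)²=9, (40-36)²=16
Sum = 109
MSE = 109/6 = 109/6

109/6


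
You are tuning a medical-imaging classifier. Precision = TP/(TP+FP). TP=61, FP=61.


Precision = TP/(TP+FP)
= 61/(61+61)
= 61/122 = 50.0%

50.0%


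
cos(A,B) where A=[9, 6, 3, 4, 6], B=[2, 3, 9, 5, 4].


A·B = 9·2 + 6·3 + 3·9 + 4·5 + 6·4 = 107
‖A‖ = √178 = 13.3417, ‖B‖ = √135 = 11.619
cos = 107/(√178·√135) = 107/√24030 = 0.6903

0.6903


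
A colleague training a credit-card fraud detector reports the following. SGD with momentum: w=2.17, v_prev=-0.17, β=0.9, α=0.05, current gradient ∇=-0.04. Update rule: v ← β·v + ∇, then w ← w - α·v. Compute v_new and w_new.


v_new = 0.9·-0.17 - 0.04 = -0.153 - 0.04 = -0.193
w_new = 2.17 - 0.05·-0.193 = 2.17 + 0.00965 = 2.17965

v_new=-0.193, w_new=2.17965


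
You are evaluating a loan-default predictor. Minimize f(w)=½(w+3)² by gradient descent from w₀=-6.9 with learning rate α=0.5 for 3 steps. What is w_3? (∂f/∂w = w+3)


step 1: grad = -6.9+3 = -3.9; w = -6.9 - 0.5·(-3.9) = -4.95
step 2: grad = -4.95+3 = -1.95; w = -4.95 - 0.5·(-1.95) = -3.975
step 3: grad = -3.975+3 = -0.975; w = -3.975 - 0.5·(-0.975) = -3.4875

-3.4875


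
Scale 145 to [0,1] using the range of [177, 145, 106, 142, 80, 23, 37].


min=23, max=177
(145-23)/(177-23) = 122/154 = 0.7922

0.7922


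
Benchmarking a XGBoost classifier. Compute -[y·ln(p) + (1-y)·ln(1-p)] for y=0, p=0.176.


BCE = -[y·ln(p) + (1-y)·ln(1-p)]
= -0 - 1·ln(1-0.176)
= -ln(0.824) = 0.1936

0.1936


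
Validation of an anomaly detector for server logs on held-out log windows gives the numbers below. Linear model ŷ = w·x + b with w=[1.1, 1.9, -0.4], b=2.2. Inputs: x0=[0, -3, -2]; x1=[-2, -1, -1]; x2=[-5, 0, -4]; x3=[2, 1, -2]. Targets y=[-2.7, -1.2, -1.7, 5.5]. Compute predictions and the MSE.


ŷ0 = (1.1)·(0) + (1.9)·(-3) + (-0.4)·(-2) + 2.2 = -2.7
ŷ1 = (1.1)·(-2) + (1.9)·(-1) + (-0.4)·(-1) + 2.2 = -1.5
ŷ2 = (1.1)·(-5) + (1.9)·(0) + (-0.4)·(-4) + 2.2 = -1.7
ŷ3 = (1.1)·(2) + (1.9)·(1) + (-0.4)·(-2) + 2.2 = 7.1
errors² = [0.0, 0.09, 0.0, 2.56]
MSE = 2.6500/4 = 0.6625

0.6625


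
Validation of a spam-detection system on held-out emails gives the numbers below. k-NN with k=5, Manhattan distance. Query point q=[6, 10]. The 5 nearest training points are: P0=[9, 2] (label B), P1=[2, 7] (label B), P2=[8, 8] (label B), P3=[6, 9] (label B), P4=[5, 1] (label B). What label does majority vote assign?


d(q,P0) = 11  (label B)
d(q,P1) = 7  (label B)
d(q,P2) = 4  (label B)
d(q,P3) = 1  (label B)
d(q,P4) = 10  (label B)
Votes: A=0, B=5
Majority → B

B


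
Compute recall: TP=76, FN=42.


Recall = TP/(TP+FN)
= 76/(76+42)
= 76/118 = 64.41%

64.41%


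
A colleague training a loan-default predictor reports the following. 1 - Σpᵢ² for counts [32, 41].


Probabilities: [32/73, 41/73] ≈ [0.4384, 0.5616]
Σpᵢ² = (1024 + 1681)/73² = 2705/5329
Gini = 1 - Σpᵢ² = 1 - 2705/5329 = 0.4924

0.4924


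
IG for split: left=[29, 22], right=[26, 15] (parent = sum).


Parent = [55, 37], H_parent = 0.9722
H_left = 0.9864 (n=51), H_right = 0.9474 (n=41)
H_children = (51/92)·0.9864 + (41/92)·0.9474 = 0.969
IG = 0.9722 - 0.969 = 0.0032

0.0032


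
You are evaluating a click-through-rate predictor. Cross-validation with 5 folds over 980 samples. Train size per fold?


Fold size = 980/5 = 196
Training per fold = 980 - 196 = 784

784


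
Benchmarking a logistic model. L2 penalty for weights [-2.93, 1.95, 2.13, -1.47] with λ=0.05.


‖w‖₂² = (-2.93)² + (1.95)² + (2.13)² + (-1.47)²
     = 8.5849 + 3.8025 + 4.5369 + 2.1609
     = 19.0852
λ·‖w‖₂² = 0.05·19.0852 = 0.95426

0.95426


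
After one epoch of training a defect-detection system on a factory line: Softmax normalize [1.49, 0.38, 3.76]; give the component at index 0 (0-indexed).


Exponentials: e^1.49=4.4371, e^0.38=1.4623, e^3.76=42.9484
Sum = 48.8478
Softmax = [0.0908, 0.0299, 0.8792]
p[0] = 4.4371/48.8478 = 0.0908

0.0908


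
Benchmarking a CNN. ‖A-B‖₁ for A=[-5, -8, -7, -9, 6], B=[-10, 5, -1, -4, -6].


d = |-5+ 10| + |-8-5| + |-7+ 1| + |-9+ 4| + |6+ 6|
  = 5 + 13 + 6 + 5 + 12
  = 41

41


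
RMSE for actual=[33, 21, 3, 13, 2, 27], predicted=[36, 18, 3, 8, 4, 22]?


MSE = 72/6 = 12
RMSE = √(72/6) = 3.4641

3.4641


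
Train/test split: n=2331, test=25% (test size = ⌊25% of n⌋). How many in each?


Test = ⌊2331·25/100⌋ = 582
Train = 2331 - 582 = 1749

Train: 1749, Test: 582


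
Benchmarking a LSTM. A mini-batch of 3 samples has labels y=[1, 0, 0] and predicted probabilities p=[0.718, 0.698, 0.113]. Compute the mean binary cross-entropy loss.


L[0] = -ln(0.718) = 0.3313
L[1] = -ln(1-0.698) = -ln(0.302) = 1.1973
L[2] = -ln(1-0.113) = -ln(0.887) = 0.1199
mean = (0.3313 + 1.1973 + 0.1199)/3 = 0.5495

0.5495


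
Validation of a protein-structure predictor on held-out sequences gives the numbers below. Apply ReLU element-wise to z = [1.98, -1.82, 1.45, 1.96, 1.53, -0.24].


ReLU(1.98) = max(0, 1.98) = 1.98
ReLU(-1.82) = max(0, -1.82) = 0.0
ReLU(1.45) = max(0, 1.45) = 1.45
ReLU(1.96) = max(0, 1.96) = 1.96
ReLU(1.53) = max(0, 1.53) = 1.53
ReLU(-0.24) = max(0, -0.24) = 0.0
result = [1.98, 0.0, 1.45, 1.96, 1.53, 0.0]

[1.98, 0.0, 1.45, 1.96, 1.53, 0.0]


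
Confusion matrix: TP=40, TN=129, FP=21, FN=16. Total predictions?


Total = TP + TN + FP + FN
= 40 + 129 + 21 + 16
= 206
(Predicted positive: 61, predicted negative: 145)

206


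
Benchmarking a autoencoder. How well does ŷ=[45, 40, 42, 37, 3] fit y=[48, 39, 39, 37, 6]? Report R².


ȳ = 33.8
SS_res = Σ(y-ŷ)² = 28
SS_tot = Σ(y-ȳ)² = 1038.8
R² = 1 - SS_res/SS_tot = 1 - 0.027 = 0.973

0.973


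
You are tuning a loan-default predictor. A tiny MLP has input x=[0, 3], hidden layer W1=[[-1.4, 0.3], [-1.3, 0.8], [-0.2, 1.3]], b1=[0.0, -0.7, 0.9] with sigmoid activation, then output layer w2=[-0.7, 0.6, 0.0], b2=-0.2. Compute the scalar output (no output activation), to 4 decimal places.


z1[0] = (-1.4)·(0) + (0.3)·(3) + 0.0 = 0.9
z1[1] = (-1.3)·(0) + (0.8)·(3) - 0.7 = 1.7
z1[2] = (-0.2)·(0) + (1.3)·(3) + 0.9 = 4.8
h = sigmoid(z1) = [0.7109, 0.8455, 0.9918]
output = (-0.7)·(0.7109) + (0.6)·(0.8455) + (0.0)·(0.9918) - 0.2 = -0.1903

-0.1903


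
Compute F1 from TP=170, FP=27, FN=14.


Precision = 170/197 = 0.8629
Recall = 170/184 = 0.9239
F1 = 2·P·R/(P+R) = 2·TP/(2·TP+FP+FN) = 340/(340+27+14) = 340/381 = 0.8924

0.8924


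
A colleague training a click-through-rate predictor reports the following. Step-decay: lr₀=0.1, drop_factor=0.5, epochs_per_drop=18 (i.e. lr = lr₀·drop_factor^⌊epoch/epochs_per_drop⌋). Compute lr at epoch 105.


n_drops = ⌊105/18⌋ = 5
lr = 0.1·0.5^5 = 0.1·0.03125 = 0.003125

0.003125


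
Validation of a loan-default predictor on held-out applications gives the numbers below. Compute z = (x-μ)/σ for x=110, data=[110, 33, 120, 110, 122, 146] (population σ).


μ = 106.8333, σ = 35.1398
z = (110 - 106.8333)/35.1398 = 0.0901

0.0901


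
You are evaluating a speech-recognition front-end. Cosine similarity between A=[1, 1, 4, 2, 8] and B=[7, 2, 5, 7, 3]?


A·B = 1·7 + 1·2 + 4·5 + 2·7 + 8·3 = 67
‖A‖ = √86 = 9.2736, ‖B‖ = √136 = 11.6619
cos = 67/(√86·√136) = 67/√11696 = 0.6195

0.6195


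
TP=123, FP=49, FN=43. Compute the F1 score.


Precision = 123/172 = 0.7151
Recall = 123/166 = 0.741
F1 = 2·P·R/(P+R) = 2·TP/(2·TP+FP+FN) = 246/(246+49+43) = 246/338 = 0.7278

0.7278


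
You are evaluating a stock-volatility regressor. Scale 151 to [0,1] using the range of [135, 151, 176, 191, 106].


min=106, max=191
(151-106)/(191-106) = 45/85 = 0.5294

0.5294


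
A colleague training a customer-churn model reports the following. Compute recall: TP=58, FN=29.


Recall = TP/(TP+FN)
= 58/(58+29)
= 58/87 = 66.67%

66.67%


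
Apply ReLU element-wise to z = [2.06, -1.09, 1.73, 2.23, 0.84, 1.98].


ReLU(2.06) = max(0, 2.06) = 2.06
ReLU(-1.09) = max(0, -1.09) = 0.0
ReLU(1.73) = max(0, 1.73) = 1.73
ReLU(2.23) = max(0, 2.23) = 2.23
ReLU(0.84) = max(0, 0.84) = 0.84
ReLU(1.98) = max(0, 1.98) = 1.98
result = [2.06, 0.0, 1.73, 2.23, 0.84, 1.98]

[2.06, 0.0, 1.73, 2.23, 0.84, 1.98]


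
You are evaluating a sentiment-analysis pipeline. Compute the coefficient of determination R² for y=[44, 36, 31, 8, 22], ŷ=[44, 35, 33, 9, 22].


ȳ = 28.2
SS_res = Σ(y-ŷ)² = 6
SS_tot = Σ(y-ȳ)² = 764.8
R² = 1 - SS_res/SS_tot = 1 - 0.0078 = 0.9922

0.9922


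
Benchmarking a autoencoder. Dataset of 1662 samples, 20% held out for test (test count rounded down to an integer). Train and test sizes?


Test = ⌊1662·20/100⌋ = 332
Train = 1662 - 332 = 1330

Train: 1330, Test: 332


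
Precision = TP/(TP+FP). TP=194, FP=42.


Precision = TP/(TP+FP)
= 194/(194+42)
= 194/236 = 82.2%

82.2%


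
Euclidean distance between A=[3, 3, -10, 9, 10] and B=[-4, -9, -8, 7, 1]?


d = √((3+ 4)² + (3+ 9)² + (-10+ 8)² + (9-7)² + (10-1)²)
  = √(49 + 144 + 4 + 4 + 81)
  = √282 = 16.7929

16.7929


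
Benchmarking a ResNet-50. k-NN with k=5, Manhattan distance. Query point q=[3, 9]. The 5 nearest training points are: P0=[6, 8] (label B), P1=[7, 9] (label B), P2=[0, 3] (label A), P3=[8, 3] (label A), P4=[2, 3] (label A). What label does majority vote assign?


d(q,P0) = 4  (label B)
d(q,P1) = 4  (label B)
d(q,P2) = 9  (label A)
d(q,P3) = 11  (label A)
d(q,P4) = 7  (label A)
Votes: A=3, B=2
Majority → A

A


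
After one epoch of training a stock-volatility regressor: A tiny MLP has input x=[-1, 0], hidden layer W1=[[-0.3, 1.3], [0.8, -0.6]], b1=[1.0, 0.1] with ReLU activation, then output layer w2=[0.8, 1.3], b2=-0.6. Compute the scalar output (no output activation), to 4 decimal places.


z1[0] = (-0.3)·(-1) + (1.3)·(0) + 1.0 = 1.3
z1[1] = (0.8)·(-1) + (-0.6)·(0) + 0.1 = -0.7
h = ReLU(z1) = [1.3, 0.0]
output = (0.8)·(1.3) + (1.3)·(0.0) - 0.6 = 0.44

0.44


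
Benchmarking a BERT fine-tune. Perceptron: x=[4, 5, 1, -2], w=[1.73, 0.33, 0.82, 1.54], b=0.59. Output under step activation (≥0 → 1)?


z = (4)·(1.73) + (5)·(0.33) + (1)·(0.82) + (-2)·(1.54) + 0.59
  = 6.9
step(z) = 1 (z≥0)

1


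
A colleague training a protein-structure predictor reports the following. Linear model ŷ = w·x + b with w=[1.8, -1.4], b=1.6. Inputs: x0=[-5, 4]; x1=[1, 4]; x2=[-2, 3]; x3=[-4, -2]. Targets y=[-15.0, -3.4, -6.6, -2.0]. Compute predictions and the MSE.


ŷ0 = (1.8)·(-5) + (-1.4)·(4) + 1.6 = -13.0
ŷ1 = (1.8)·(1) + (-1.4)·(4) + 1.6 = -2.2
ŷ2 = (1.8)·(-2) + (-1.4)·(3) + 1.6 = -6.2
ŷ3 = (1.8)·(-4) + (-1.4)·(-2) + 1.6 = -2.8
errors² = [4.0, 1.44, 0.16, 0.64]
MSE = 6.2400/4 = 1.56

1.56


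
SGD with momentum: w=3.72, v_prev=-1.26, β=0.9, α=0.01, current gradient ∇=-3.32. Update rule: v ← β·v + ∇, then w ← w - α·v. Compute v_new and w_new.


v_new = 0.9·-1.26 - 3.32 = -1.134 - 3.32 = -4.454
w_new = 3.72 - 0.01·-4.454 = 3.72 + 0.04454 = 3.76454

v_new=-4.454, w_new=3.76454


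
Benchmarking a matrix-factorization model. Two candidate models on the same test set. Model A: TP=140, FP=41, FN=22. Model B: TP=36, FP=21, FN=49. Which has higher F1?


Model A: P=140/181=0.7735, R=140/162=0.8642, F1=2PR/(P+R)=2TP/(2TP+FP+FN)=280/343=0.8163
Model B: P=36/57=0.6316, R=36/85=0.4235, F1=2PR/(P+R)=2TP/(2TP+FP+FN)=72/142=0.507
0.8163 > 0.507 → Model A

Model A


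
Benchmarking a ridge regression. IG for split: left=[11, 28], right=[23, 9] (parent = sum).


Parent = [34, 37], H_parent = 0.9987
H_left = 0.8582 (n=39), H_right = 0.8571 (n=32)
H_children = (39/71)·0.8582 + (32/71)·0.8571 = 0.8577
IG = 0.9987 - 0.8577 = 0.141

0.141


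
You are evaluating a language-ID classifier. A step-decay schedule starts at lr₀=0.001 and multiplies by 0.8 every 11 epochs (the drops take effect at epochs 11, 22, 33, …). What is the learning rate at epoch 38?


n_drops = ⌊38/11⌋ = 3
lr = 0.001·0.8^3 = 0.001·0.512 = 0.000512

0.000512


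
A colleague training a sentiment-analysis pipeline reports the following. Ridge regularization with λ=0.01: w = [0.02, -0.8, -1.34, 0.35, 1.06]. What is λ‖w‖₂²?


‖w‖₂² = (0.02)² + (-0.8)² + (-1.34)² + (0.35)² + (1.06)²
     = 0.0004 + 0.64 + 1.7956 + 0.1225 + 1.1236
     = 3.6821
λ·‖w‖₂² = 0.01·3.6821 = 0.036821

0.036821


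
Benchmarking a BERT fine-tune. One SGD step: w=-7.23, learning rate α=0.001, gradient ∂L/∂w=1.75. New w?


w_new = w - α·∇
= -7.23 - 0.001·1.75
= -7.23 - 0.00175
= -7.23175

-7.23175


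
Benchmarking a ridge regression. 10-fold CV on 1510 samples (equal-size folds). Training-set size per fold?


Fold size = 1510/10 = 151
Training per fold = 1510 - 151 = 1359

1359


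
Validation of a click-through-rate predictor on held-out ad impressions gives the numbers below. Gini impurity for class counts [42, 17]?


Probabilities: [42/59, 17/59] ≈ [0.7119, 0.2881]
Σpᵢ² = (1764 + 289)/59² = 2053/3481
Gini = 1 - Σpᵢ² = 1 - 2053/3481 = 0.4102

0.4102


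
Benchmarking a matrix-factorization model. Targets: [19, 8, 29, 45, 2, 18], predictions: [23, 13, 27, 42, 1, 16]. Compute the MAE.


Absolute errors: |19-23|=4, |8-13|=5, |29-27|=2, |45-42|=3, |2-1|=1, |18-16|=2
Sum = 17
MAE = 17/6 = 17/6

17/6


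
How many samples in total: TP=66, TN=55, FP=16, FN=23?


Total = TP + TN + FP + FN
= 66 + 55 + 16 + 23
= 160
(Predicted positive: 82, predicted negative: 78)

160


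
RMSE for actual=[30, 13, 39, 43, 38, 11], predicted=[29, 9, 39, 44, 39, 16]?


MSE = 44/6 = 7.3333
RMSE = √(44/6) = 2.708

2.708


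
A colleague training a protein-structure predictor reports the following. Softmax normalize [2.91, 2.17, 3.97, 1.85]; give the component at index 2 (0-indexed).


Exponentials: e^2.91=18.3568, e^2.17=8.7583, e^3.97=52.9845, e^1.85=6.3598
Sum = 86.4594
Softmax = [0.2123, 0.1013, 0.6128, 0.0736]
p[2] = 52.9845/86.4594 = 0.6128

0.6128


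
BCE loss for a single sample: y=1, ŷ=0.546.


BCE = -[y·ln(p) + (1-y)·ln(1-p)]
= -1·ln(0.546) - 0
= -ln(0.546) = 0.6051

0.6051


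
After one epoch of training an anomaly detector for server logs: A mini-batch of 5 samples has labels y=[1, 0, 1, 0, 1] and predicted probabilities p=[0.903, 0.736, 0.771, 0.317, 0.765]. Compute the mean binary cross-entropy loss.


L[0] = -ln(0.903) = 0.102
L[1] = -ln(1-0.736) = -ln(0.264) = 1.3318
L[2] = -ln(0.771) = 0.2601
L[3] = -ln(1-0.317) = -ln(0.683) = 0.3813
L[4] = -ln(0.765) = 0.2679
mean = (0.102 + 1.3318 + 0.2601 + 0.3813 + 0.2679)/5 = 0.4686

0.4686


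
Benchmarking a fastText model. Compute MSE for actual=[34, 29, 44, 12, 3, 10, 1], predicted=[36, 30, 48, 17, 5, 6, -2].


Squared errors: (34-36)²=4, (29-30)²=1, (44-48)²=16, (12-17)²=25, (3-5)²=4, (10-6)²=16, (1+ 2)²=9
Sum = 75
MSE = 75/7 = 75/7

75/7


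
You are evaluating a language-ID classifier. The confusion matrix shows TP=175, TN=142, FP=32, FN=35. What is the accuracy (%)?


Accuracy = (TP+TN)/(TP+TN+FP+FN)
= (175+142)/(384)
= 317/384 = 82.55%

82.55%


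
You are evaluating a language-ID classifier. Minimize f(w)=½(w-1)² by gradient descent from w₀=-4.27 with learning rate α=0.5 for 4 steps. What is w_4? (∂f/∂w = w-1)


step 1: grad = -4.27-1 = -5.27; w = -4.27 - 0.5·(-5.27) = -1.635
step 2: grad = -1.635-1 = -2.635; w = -1.635 - 0.5·(-2.635) = -0.3175
step 3: grad = -0.3175-1 = -1.3175; w = -0.3175 - 0.5·(-1.3175) = 0.34125
step 4: grad = 0.34125-1 = -0.65875; w = 0.34125 - 0.5·(-0.65875) = 0.670625

0.670625


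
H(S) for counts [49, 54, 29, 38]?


Probabilities: [49/170, 54/170, 29/170, 38/170] ≈ [0.2882, 0.3176, 0.1706, 0.2235]
H = -((49/170)·log₂(49/170) + (54/170)·log₂(54/170) + (29/170)·log₂(29/170) + (38/170)·log₂(38/170))
  = 1.9612 bits

1.9612 bits


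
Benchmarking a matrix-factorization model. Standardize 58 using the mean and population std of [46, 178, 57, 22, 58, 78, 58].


μ = 71, σ = 46.3804
z = (58 - 71)/46.3804 = -0.2803

-0.2803


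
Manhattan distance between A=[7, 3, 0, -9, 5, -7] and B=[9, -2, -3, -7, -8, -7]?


d = |7-9| + |3+ 2| + |0+ 3| + |-9+ 7| + |5+ 8| + |-7+ 7|
  = 2 + 5 + 3 + 2 + 13 + 0
  = 25

25


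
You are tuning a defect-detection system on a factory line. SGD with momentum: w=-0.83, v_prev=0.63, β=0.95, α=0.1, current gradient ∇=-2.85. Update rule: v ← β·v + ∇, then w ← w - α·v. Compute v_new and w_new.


v_new = 0.95·0.63 - 2.85 = 0.5985 - 2.85 = -2.2515
w_new = -0.83 - 0.1·-2.2515 = -0.83 + 0.22515 = -0.60485

v_new=-2.2515, w_new=-0.60485


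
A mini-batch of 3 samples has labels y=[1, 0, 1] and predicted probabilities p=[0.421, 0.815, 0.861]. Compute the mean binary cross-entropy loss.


L[0] = -ln(0.421) = 0.8651
L[1] = -ln(1-0.815) = -ln(0.185) = 1.6874
L[2] = -ln(0.861) = 0.1497
mean = (0.8651 + 1.6874 + 0.1497)/3 = 0.9007

0.9007


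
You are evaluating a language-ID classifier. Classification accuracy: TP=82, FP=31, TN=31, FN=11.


Accuracy = (TP+TN)/(TP+TN+FP+FN)
= (82+31)/(155)
= 113/155 = 72.9%

72.9%


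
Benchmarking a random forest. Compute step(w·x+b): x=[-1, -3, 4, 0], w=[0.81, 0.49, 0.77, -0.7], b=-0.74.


z = (-1)·(0.81) + (-3)·(0.49) + (4)·(0.77) + (0)·(-0.7) - 0.74
  = 0.06
step(z) = 1 (z≥0)

1


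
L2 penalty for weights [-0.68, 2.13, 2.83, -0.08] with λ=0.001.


‖w‖₂² = (-0.68)² + (2.13)² + (2.83)² + (-0.08)²
     = 0.4624 + 4.5369 + 8.0089 + 0.0064
     = 13.0146
λ·‖w‖₂² = 0.001·13.0146 = 0.013015

0.013015


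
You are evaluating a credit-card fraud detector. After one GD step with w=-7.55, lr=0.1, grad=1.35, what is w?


w_new = w - α·∇
= -7.55 - 0.1·1.35
= -7.55 - 0.135
= -7.685

-7.685


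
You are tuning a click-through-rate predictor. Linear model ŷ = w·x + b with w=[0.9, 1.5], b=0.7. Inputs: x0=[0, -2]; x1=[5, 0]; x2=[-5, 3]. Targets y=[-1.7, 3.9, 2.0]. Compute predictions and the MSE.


ŷ0 = (0.9)·(0) + (1.5)·(-2) + 0.7 = -2.3
ŷ1 = (0.9)·(5) + (1.5)·(0) + 0.7 = 5.2
ŷ2 = (0.9)·(-5) + (1.5)·(3) + 0.7 = 0.7
errors² = [0.36, 1.69, 1.69]
MSE = 3.7400/3 = 1.2467

1.2467


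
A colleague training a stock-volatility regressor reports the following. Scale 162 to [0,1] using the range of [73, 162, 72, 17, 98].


min=17, max=162
(162-17)/(162-17) = 145/145 = 1.0

1.0


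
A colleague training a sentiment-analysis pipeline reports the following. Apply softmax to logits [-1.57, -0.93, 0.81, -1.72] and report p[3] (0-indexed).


Exponentials: e^-1.57=0.208, e^-0.93=0.3946, e^0.81=2.2479, e^-1.72=0.1791
Sum = 3.0296
Softmax = [0.0687, 0.1302, 0.742, 0.0591]
p[3] = 0.1791/3.0296 = 0.0591

0.0591


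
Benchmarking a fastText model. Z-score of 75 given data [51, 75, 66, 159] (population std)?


μ = 87.75, σ = 42.0201
z = (75 - 87.75)/42.0201 = -0.3034

-0.3034


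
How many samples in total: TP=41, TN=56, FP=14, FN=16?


Total = TP + TN + FP + FN
= 41 + 56 + 14 + 16
= 127
(Predicted positive: 55, predicted negative: 72)

127


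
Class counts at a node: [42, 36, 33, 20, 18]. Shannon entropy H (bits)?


Probabilities: [42/149, 36/149, 33/149, 20/149, 18/149] ≈ [0.2819, 0.2416, 0.2215, 0.1342, 0.1208]
H = -((42/149)·log₂(42/149) + (36/149)·log₂(36/149) + (33/149)·log₂(33/149) + (20/149)·log₂(20/149) + (18/149)·log₂(18/149))
  = 2.249 bits

2.249 bits


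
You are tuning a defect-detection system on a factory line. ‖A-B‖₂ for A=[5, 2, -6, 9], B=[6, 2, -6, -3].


d = √((5-6)² + (2-2)² + (-6+ 6)² + (9+ 3)²)
  = √(1 + 0 + 0 + 144)
  = √145 = 12.0416

12.0416


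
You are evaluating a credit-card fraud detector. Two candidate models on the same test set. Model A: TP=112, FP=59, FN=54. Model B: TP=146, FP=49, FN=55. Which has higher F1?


Model A: P=112/171=0.655, R=112/166=0.6747, F1=2PR/(P+R)=2TP/(2TP+FP+FN)=224/337=0.6647
Model B: P=146/195=0.7487, R=146/201=0.7264, F1=2PR/(P+R)=2TP/(2TP+FP+FN)=292/396=0.7374
0.6647 < 0.7374 → Model B

Model B


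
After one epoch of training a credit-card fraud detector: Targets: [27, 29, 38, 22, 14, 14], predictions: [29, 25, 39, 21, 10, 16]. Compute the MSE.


Squared errors: (27-29)²=4, (29-25)²=16, (38-39)²=1, (22-21)²=1, (14-10)²=16, (14-16)²=4
Sum = 42
MSE = 42/6 = 7

7


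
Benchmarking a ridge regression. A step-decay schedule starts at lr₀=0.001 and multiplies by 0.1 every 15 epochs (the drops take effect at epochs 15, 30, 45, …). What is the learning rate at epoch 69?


n_drops = ⌊69/15⌋ = 4
lr = 0.001·0.1^4 = 0.001·0.0001 = 0.0000001

0.0000001


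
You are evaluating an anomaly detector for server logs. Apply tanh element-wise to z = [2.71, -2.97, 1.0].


tanh(2.71) = 0.9912
tanh(-2.97) = -0.9947
tanh(1.0) = 0.7616
result = [0.9912, -0.9947, 0.7616]

[0.9912, -0.9947, 0.7616]


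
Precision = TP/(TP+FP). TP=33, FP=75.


Precision = TP/(TP+FP)
= 33/(33+75)
= 33/108 = 30.56%

30.56%


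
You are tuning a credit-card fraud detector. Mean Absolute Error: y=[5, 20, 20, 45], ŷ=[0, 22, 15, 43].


Absolute errors: |5-0|=5, |20-22|=2, |20-15|=5, |45-43|=2
Sum = 14
MAE = 14/4 = 7/2

7/2


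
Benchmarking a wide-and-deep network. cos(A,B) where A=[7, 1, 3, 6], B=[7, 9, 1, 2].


A·B = 7·7 + 1·9 + 3·1 + 6·2 = 73
‖A‖ = √95 = 9.7468, ‖B‖ = √135 = 11.619
cos = 73/(√95·√135) = 73/√12825 = 0.6446

0.6446


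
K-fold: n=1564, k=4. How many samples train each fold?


Fold size = 1564/4 = 391
Training per fold = 1564 - 391 = 1173

1173


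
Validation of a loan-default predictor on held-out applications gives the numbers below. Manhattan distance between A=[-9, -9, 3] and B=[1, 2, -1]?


d = |-9-1| + |-9-2| + |3+ 1|
  = 10 + 11 + 4
  = 25

25


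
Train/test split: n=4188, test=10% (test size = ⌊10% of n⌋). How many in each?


Test = ⌊4188·10/100⌋ = 418
Train = 4188 - 418 = 3770

Train: 3770, Test: 418


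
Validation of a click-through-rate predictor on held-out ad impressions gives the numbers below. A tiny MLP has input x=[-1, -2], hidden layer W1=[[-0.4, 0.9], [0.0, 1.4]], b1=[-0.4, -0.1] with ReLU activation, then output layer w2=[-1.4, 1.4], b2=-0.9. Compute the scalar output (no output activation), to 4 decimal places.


z1[0] = (-0.4)·(-1) + (0.9)·(-2) - 0.4 = -1.8
z1[1] = (0.0)·(-1) + (1.4)·(-2) - 0.1 = -2.9
h = ReLU(z1) = [0.0, 0.0]
output = (-1.4)·(0.0) + (1.4)·(0.0) - 0.9 = -0.9

-0.9


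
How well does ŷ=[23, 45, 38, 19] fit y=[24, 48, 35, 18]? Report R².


ȳ = 31.25
SS_res = Σ(y-ŷ)² = 20
SS_tot = Σ(y-ȳ)² = 522.75
R² = 1 - SS_res/SS_tot = 1 - 0.0383 = 0.9617

0.9617


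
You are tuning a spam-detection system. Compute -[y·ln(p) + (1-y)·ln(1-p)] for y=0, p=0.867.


BCE = -[y·ln(p) + (1-y)·ln(1-p)]
= -0 - 1·ln(1-0.867)
= -ln(0.133) = 2.0174

2.0174


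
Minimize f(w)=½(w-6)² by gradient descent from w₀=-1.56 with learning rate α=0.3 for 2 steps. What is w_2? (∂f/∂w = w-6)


step 1: grad = -1.56-6 = -7.56; w = -1.56 - 0.3·(-7.56) = 0.708
step 2: grad = 0.708-6 = -5.292; w = 0.708 - 0.3·(-5.292) = 2.2956

2.2956


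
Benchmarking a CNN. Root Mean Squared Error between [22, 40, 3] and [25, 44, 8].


MSE = 50/3 = 16.6667
RMSE = √(50/3) = 4.0825

4.0825


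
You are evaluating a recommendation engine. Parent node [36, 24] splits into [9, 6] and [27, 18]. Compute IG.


Parent = [36, 24], H_parent = 0.971
H_left = 0.971 (n=15), H_right = 0.971 (n=45)
H_children = (15/60)·0.971 + (45/60)·0.971 = 0.971
IG = 0.971 - 0.971 = 0.0

0.0


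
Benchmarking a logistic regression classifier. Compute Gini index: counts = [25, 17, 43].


Probabilities: [25/85, 17/85, 43/85] ≈ [0.2941, 0.2, 0.5059]
Σpᵢ² = (625 + 289 + 1849)/85² = 2763/7225
Gini = 1 - Σpᵢ² = 1 - 2763/7225 = 0.6176

0.6176


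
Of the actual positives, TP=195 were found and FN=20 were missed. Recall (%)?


Recall = TP/(TP+FN)
= 195/(195+20)
= 195/215 = 90.7%

90.7%


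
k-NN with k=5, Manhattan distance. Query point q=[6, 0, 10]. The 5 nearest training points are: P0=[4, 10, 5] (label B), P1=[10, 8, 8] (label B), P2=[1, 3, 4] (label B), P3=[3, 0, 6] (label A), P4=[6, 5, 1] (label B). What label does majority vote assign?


d(q,P0) = 17  (label B)
d(q,P1) = 14  (label B)
d(q,P2) = 14  (label B)
d(q,P3) = 7  (label A)
d(q,P4) = 14  (label B)
Votes: A=1, B=4
Majority → B

B


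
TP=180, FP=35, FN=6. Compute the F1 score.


Precision = 180/215 = 0.8372
Recall = 180/186 = 0.9677
F1 = 2·P·R/(P+R) = 2·TP/(2·TP+FP+FN) = 360/(360+35+6) = 360/401 = 0.8978

0.8978


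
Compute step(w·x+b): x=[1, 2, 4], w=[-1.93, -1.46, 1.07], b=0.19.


z = (1)·(-1.93) + (2)·(-1.46) + (4)·(1.07) + 0.19
  = -0.38
step(z) = 0 (z<0)

0


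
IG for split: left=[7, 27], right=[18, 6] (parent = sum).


Parent = [25, 33], H_parent = 0.9862
H_left = 0.7335 (n=34), H_right = 0.8113 (n=24)
H_children = (34/58)·0.7335 + (24/58)·0.8113 = 0.7657
IG = 0.9862 - 0.7657 = 0.2205

0.2205


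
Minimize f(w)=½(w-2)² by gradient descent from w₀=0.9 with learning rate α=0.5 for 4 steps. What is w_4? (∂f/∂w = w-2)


step 1: grad = 0.9-2 = -1.1; w = 0.9 - 0.5·(-1.1) = 1.45
step 2: grad = 1.45-2 = -0.55; w = 1.45 - 0.5·(-0.55) = 1.725
step 3: grad = 1.725-2 = -0.275; w = 1.725 - 0.5·(-0.275) = 1.8625
step 4: grad = 1.8625-2 = -0.1375; w = 1.8625 - 0.5·(-0.1375) = 1.93125

1.93125


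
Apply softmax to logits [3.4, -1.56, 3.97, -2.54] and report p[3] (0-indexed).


Exponentials: e^3.4=29.9641, e^-1.56=0.2101, e^3.97=52.9845, e^-2.54=0.0789
Sum = 83.2376
Softmax = [0.36, 0.0025, 0.6365, 0.0009]
p[3] = 0.0789/83.2376 = 0.0009

0.0009


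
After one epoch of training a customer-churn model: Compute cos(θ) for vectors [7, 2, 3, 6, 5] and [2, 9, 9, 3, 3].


A·B = 7·2 + 2·9 + 3·9 + 6·3 + 5·3 = 92
‖A‖ = √123 = 11.0905, ‖B‖ = √184 = 13.5647
cos = 92/(√123·√184) = 92/√22632 = 0.6115

0.6115


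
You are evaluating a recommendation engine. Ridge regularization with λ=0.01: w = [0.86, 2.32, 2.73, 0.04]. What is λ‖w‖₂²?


‖w‖₂² = (0.86)² + (2.32)² + (2.73)² + (0.04)²
     = 0.7396 + 5.3824 + 7.4529 + 0.0016
     = 13.5765
λ·‖w‖₂² = 0.01·13.5765 = 0.135765

0.135765


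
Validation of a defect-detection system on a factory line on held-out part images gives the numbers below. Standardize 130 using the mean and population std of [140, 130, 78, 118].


μ = 116.5, σ = 23.5531
z = (130 - 116.5)/23.5531 = 0.5732

0.5732


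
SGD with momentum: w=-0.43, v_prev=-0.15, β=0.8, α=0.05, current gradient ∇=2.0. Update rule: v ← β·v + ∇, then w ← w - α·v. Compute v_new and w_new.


v_new = 0.8·-0.15 + 2.0 = -0.12 + 2.0 = 1.88
w_new = -0.43 - 0.05·1.88 = -0.43 - 0.094 = -0.524

v_new=1.88, w_new=-0.524


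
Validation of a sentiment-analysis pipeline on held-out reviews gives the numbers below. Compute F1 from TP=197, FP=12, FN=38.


Precision = 197/209 = 0.9426
Recall = 197/235 = 0.8383
F1 = 2·P·R/(P+R) = 2·TP/(2·TP+FP+FN) = 394/(394+12+38) = 394/444 = 0.8874

0.8874


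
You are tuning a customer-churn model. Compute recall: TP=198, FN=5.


Recall = TP/(TP+FN)
= 198/(198+5)
= 198/203 = 97.54%

97.54%


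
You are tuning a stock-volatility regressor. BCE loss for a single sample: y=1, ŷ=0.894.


BCE = -[y·ln(p) + (1-y)·ln(1-p)]
= -1·ln(0.894) - 0
= -ln(0.894) = 0.112

0.112


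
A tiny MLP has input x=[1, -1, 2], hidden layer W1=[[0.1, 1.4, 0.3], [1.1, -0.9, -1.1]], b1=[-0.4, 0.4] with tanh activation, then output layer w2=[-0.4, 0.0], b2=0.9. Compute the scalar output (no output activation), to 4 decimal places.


z1[0] = (0.1)·(1) + (1.4)·(-1) + (0.3)·(2) - 0.4 = -1.1
z1[1] = (1.1)·(1) + (-0.9)·(-1) + (-1.1)·(2) + 0.4 = 0.2
h = tanh(z1) = [-0.8005, 0.1974]
output = (-0.4)·(-0.8005) + (0.0)·(0.1974) + 0.9 = 1.2202

1.2202


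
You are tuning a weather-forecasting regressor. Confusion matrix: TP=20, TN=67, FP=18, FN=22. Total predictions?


Total = TP + TN + FP + FN
= 20 + 67 + 18 + 22
= 127
(Predicted positive: 38, predicted negative: 89)

127


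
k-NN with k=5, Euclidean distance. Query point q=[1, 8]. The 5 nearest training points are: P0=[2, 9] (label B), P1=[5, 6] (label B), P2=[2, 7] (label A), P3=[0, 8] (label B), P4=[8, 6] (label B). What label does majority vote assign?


d(q,P0) = 1.4142  (label B)
d(q,P1) = 4.4721  (label B)
d(q,P2) = 1.4142  (label A)
d(q,P3) = 1.0  (label B)
d(q,P4) = 7.2801  (label B)
Votes: A=1, B=4
Majority → B

B
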